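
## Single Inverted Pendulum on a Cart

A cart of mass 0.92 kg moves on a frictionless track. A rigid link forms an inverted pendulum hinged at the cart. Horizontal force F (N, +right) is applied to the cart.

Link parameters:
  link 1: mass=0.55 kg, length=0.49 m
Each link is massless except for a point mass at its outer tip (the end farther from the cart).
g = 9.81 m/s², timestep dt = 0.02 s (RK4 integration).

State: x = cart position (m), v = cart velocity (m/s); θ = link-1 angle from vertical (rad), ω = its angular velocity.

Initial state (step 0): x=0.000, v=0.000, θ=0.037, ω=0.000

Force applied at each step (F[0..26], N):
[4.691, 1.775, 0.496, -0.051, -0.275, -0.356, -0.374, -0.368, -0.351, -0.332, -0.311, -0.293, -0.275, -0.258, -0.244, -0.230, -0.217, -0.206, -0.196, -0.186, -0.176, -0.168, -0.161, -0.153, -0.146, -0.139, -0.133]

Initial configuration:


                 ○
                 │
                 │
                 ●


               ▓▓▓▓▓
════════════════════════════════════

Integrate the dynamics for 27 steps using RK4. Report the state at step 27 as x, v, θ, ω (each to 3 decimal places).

Answer: x=0.037, v=0.018, θ=-0.007, ω=0.003

Derivation:
apply F[0]=+4.691 → step 1: x=0.001, v=0.098, θ=0.035, ω=-0.185
apply F[1]=+1.775 → step 2: x=0.003, v=0.132, θ=0.031, ω=-0.242
apply F[2]=+0.496 → step 3: x=0.006, v=0.140, θ=0.026, ω=-0.246
apply F[3]=-0.051 → step 4: x=0.009, v=0.136, θ=0.021, ω=-0.229
apply F[4]=-0.275 → step 5: x=0.011, v=0.128, θ=0.017, ω=-0.204
apply F[5]=-0.356 → step 6: x=0.014, v=0.118, θ=0.013, ω=-0.179
apply F[6]=-0.374 → step 7: x=0.016, v=0.109, θ=0.010, ω=-0.155
apply F[7]=-0.368 → step 8: x=0.018, v=0.100, θ=0.007, ω=-0.133
apply F[8]=-0.351 → step 9: x=0.020, v=0.091, θ=0.004, ω=-0.114
apply F[9]=-0.332 → step 10: x=0.022, v=0.084, θ=0.002, ω=-0.097
apply F[10]=-0.311 → step 11: x=0.023, v=0.077, θ=0.001, ω=-0.082
apply F[11]=-0.293 → step 12: x=0.025, v=0.071, θ=-0.001, ω=-0.070
apply F[12]=-0.275 → step 13: x=0.026, v=0.065, θ=-0.002, ω=-0.058
apply F[13]=-0.258 → step 14: x=0.028, v=0.060, θ=-0.003, ω=-0.049
apply F[14]=-0.244 → step 15: x=0.029, v=0.055, θ=-0.004, ω=-0.040
apply F[15]=-0.230 → step 16: x=0.030, v=0.050, θ=-0.005, ω=-0.033
apply F[16]=-0.217 → step 17: x=0.031, v=0.046, θ=-0.006, ω=-0.027
apply F[17]=-0.206 → step 18: x=0.032, v=0.042, θ=-0.006, ω=-0.021
apply F[18]=-0.196 → step 19: x=0.032, v=0.039, θ=-0.006, ω=-0.017
apply F[19]=-0.186 → step 20: x=0.033, v=0.035, θ=-0.007, ω=-0.013
apply F[20]=-0.176 → step 21: x=0.034, v=0.032, θ=-0.007, ω=-0.009
apply F[21]=-0.168 → step 22: x=0.034, v=0.030, θ=-0.007, ω=-0.006
apply F[22]=-0.161 → step 23: x=0.035, v=0.027, θ=-0.007, ω=-0.004
apply F[23]=-0.153 → step 24: x=0.036, v=0.024, θ=-0.007, ω=-0.001
apply F[24]=-0.146 → step 25: x=0.036, v=0.022, θ=-0.007, ω=0.001
apply F[25]=-0.139 → step 26: x=0.036, v=0.020, θ=-0.007, ω=0.002
apply F[26]=-0.133 → step 27: x=0.037, v=0.018, θ=-0.007, ω=0.003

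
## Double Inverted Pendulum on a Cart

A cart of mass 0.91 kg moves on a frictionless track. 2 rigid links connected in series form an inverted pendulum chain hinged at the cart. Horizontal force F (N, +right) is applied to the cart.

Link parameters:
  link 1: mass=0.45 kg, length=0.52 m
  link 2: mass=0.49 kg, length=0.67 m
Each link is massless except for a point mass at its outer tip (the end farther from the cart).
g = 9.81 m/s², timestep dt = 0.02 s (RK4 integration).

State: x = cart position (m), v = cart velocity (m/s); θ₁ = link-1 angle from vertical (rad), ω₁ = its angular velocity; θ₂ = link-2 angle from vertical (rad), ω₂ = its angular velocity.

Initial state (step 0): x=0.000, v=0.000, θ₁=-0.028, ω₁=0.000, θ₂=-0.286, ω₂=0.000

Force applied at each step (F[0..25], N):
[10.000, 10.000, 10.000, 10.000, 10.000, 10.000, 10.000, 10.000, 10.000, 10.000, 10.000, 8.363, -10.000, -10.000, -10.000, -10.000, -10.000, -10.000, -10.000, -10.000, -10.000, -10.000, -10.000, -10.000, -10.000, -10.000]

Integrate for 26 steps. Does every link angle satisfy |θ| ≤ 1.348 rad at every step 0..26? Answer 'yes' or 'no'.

apply F[0]=+10.000 → step 1: x=0.002, v=0.225, θ₁=-0.032, ω₁=-0.353, θ₂=-0.287, ω₂=-0.140
apply F[1]=+10.000 → step 2: x=0.009, v=0.451, θ₁=-0.042, ω₁=-0.714, θ₂=-0.292, ω₂=-0.275
apply F[2]=+10.000 → step 3: x=0.020, v=0.680, θ₁=-0.060, ω₁=-1.091, θ₂=-0.298, ω₂=-0.399
apply F[3]=+10.000 → step 4: x=0.036, v=0.911, θ₁=-0.086, ω₁=-1.491, θ₂=-0.307, ω₂=-0.507
apply F[4]=+10.000 → step 5: x=0.057, v=1.144, θ₁=-0.120, ω₁=-1.921, θ₂=-0.318, ω₂=-0.593
apply F[5]=+10.000 → step 6: x=0.082, v=1.380, θ₁=-0.163, ω₁=-2.382, θ₂=-0.331, ω₂=-0.654
apply F[6]=+10.000 → step 7: x=0.112, v=1.613, θ₁=-0.216, ω₁=-2.872, θ₂=-0.344, ω₂=-0.688
apply F[7]=+10.000 → step 8: x=0.146, v=1.840, θ₁=-0.278, ω₁=-3.381, θ₂=-0.358, ω₂=-0.698
apply F[8]=+10.000 → step 9: x=0.185, v=2.053, θ₁=-0.351, ω₁=-3.889, θ₂=-0.372, ω₂=-0.696
apply F[9]=+10.000 → step 10: x=0.228, v=2.244, θ₁=-0.433, ω₁=-4.370, θ₂=-0.386, ω₂=-0.700
apply F[10]=+10.000 → step 11: x=0.275, v=2.406, θ₁=-0.525, ω₁=-4.797, θ₂=-0.400, ω₂=-0.733
apply F[11]=+8.363 → step 12: x=0.324, v=2.507, θ₁=-0.624, ω₁=-5.115, θ₂=-0.416, ω₂=-0.809
apply F[12]=-10.000 → step 13: x=0.372, v=2.296, θ₁=-0.726, ω₁=-5.037, θ₂=-0.432, ω₂=-0.799
apply F[13]=-10.000 → step 14: x=0.416, v=2.088, θ₁=-0.826, ω₁=-5.025, θ₂=-0.448, ω₂=-0.782
apply F[14]=-10.000 → step 15: x=0.456, v=1.880, θ₁=-0.927, ω₁=-5.067, θ₂=-0.463, ω₂=-0.763
apply F[15]=-10.000 → step 16: x=0.491, v=1.667, θ₁=-1.029, ω₁=-5.155, θ₂=-0.478, ω₂=-0.750
apply F[16]=-10.000 → step 17: x=0.522, v=1.448, θ₁=-1.134, ω₁=-5.285, θ₂=-0.493, ω₂=-0.750
apply F[17]=-10.000 → step 18: x=0.549, v=1.217, θ₁=-1.241, ω₁=-5.453, θ₂=-0.508, ω₂=-0.772
apply F[18]=-10.000 → step 19: x=0.571, v=0.974, θ₁=-1.352, ω₁=-5.659, θ₂=-0.524, ω₂=-0.824
apply F[19]=-10.000 → step 20: x=0.588, v=0.715, θ₁=-1.468, ω₁=-5.904, θ₂=-0.542, ω₂=-0.917
apply F[20]=-10.000 → step 21: x=0.599, v=0.437, θ₁=-1.589, ω₁=-6.193, θ₂=-0.561, ω₂=-1.062
apply F[21]=-10.000 → step 22: x=0.605, v=0.138, θ₁=-1.716, ω₁=-6.533, θ₂=-0.585, ω₂=-1.275
apply F[22]=-10.000 → step 23: x=0.605, v=-0.186, θ₁=-1.850, ω₁=-6.932, θ₂=-0.613, ω₂=-1.574
apply F[23]=-10.000 → step 24: x=0.598, v=-0.539, θ₁=-1.993, ω₁=-7.404, θ₂=-0.648, ω₂=-1.986
apply F[24]=-10.000 → step 25: x=0.583, v=-0.924, θ₁=-2.147, ω₁=-7.958, θ₂=-0.693, ω₂=-2.546
apply F[25]=-10.000 → step 26: x=0.560, v=-1.341, θ₁=-2.312, ω₁=-8.603, θ₂=-0.751, ω₂=-3.301
Max |angle| over trajectory = 2.312 rad; bound = 1.348 → exceeded.

Answer: no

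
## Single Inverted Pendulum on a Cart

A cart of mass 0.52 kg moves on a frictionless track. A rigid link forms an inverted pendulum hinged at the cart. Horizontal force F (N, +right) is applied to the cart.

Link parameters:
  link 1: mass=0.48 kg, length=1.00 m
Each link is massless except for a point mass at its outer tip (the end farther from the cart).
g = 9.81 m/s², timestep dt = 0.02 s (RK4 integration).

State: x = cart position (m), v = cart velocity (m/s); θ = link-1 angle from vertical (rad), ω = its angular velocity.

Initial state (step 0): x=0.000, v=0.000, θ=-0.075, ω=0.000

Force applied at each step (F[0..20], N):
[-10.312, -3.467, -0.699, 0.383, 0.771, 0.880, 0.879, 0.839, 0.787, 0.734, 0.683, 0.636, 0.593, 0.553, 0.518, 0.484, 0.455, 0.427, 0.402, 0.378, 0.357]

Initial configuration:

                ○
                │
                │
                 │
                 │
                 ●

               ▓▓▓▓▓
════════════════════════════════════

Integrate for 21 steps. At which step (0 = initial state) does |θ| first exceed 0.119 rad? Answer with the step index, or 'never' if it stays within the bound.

apply F[0]=-10.312 → step 1: x=-0.004, v=-0.381, θ=-0.071, ω=0.366
apply F[1]=-3.467 → step 2: x=-0.013, v=-0.502, θ=-0.063, ω=0.473
apply F[2]=-0.699 → step 3: x=-0.023, v=-0.519, θ=-0.053, ω=0.478
apply F[3]=+0.383 → step 4: x=-0.033, v=-0.496, θ=-0.044, ω=0.446
apply F[4]=+0.771 → step 5: x=-0.043, v=-0.459, θ=-0.036, ω=0.401
apply F[5]=+0.880 → step 6: x=-0.051, v=-0.419, θ=-0.028, ω=0.355
apply F[6]=+0.879 → step 7: x=-0.059, v=-0.381, θ=-0.022, ω=0.312
apply F[7]=+0.839 → step 8: x=-0.067, v=-0.346, θ=-0.016, ω=0.273
apply F[8]=+0.787 → step 9: x=-0.073, v=-0.313, θ=-0.011, ω=0.238
apply F[9]=+0.734 → step 10: x=-0.079, v=-0.283, θ=-0.006, ω=0.207
apply F[10]=+0.683 → step 11: x=-0.085, v=-0.256, θ=-0.002, ω=0.179
apply F[11]=+0.636 → step 12: x=-0.089, v=-0.232, θ=0.001, ω=0.154
apply F[12]=+0.593 → step 13: x=-0.094, v=-0.209, θ=0.004, ω=0.132
apply F[13]=+0.553 → step 14: x=-0.098, v=-0.189, θ=0.006, ω=0.113
apply F[14]=+0.518 → step 15: x=-0.101, v=-0.170, θ=0.008, ω=0.096
apply F[15]=+0.484 → step 16: x=-0.105, v=-0.154, θ=0.010, ω=0.081
apply F[16]=+0.455 → step 17: x=-0.108, v=-0.138, θ=0.012, ω=0.067
apply F[17]=+0.427 → step 18: x=-0.110, v=-0.124, θ=0.013, ω=0.056
apply F[18]=+0.402 → step 19: x=-0.113, v=-0.111, θ=0.014, ω=0.045
apply F[19]=+0.378 → step 20: x=-0.115, v=-0.099, θ=0.015, ω=0.036
apply F[20]=+0.357 → step 21: x=-0.116, v=-0.088, θ=0.015, ω=0.028
max |θ| = 0.075 ≤ 0.119 over all 22 states.

Answer: never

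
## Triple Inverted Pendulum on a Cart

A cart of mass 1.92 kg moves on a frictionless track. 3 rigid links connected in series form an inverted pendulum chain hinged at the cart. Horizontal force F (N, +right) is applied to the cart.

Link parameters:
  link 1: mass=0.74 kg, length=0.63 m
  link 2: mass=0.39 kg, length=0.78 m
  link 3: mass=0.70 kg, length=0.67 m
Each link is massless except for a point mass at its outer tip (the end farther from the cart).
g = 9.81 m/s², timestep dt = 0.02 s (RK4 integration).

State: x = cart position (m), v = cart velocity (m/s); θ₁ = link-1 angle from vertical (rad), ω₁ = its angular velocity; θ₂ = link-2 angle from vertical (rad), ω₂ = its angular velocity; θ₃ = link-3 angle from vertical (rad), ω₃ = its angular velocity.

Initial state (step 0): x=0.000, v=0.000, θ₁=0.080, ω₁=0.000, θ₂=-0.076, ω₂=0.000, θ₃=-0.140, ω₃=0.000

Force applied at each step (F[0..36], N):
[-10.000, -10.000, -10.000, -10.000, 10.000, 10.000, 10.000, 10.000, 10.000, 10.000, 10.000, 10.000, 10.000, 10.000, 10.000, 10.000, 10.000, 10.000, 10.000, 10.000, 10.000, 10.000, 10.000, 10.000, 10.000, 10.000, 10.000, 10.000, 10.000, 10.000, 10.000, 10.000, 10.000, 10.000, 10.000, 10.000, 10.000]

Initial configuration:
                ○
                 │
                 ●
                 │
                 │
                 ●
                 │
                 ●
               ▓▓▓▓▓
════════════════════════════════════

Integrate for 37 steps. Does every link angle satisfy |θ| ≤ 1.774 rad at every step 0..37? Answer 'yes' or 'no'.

Answer: yes

Derivation:
apply F[0]=-10.000 → step 1: x=-0.001, v=-0.118, θ₁=0.083, ω₁=0.276, θ₂=-0.077, ω₂=-0.063, θ₃=-0.140, ω₃=-0.047
apply F[1]=-10.000 → step 2: x=-0.005, v=-0.237, θ₁=0.091, ω₁=0.556, θ₂=-0.079, ω₂=-0.128, θ₃=-0.142, ω₃=-0.093
apply F[2]=-10.000 → step 3: x=-0.011, v=-0.356, θ₁=0.105, ω₁=0.844, θ₂=-0.082, ω₂=-0.199, θ₃=-0.144, ω₃=-0.136
apply F[3]=-10.000 → step 4: x=-0.019, v=-0.478, θ₁=0.125, ω₁=1.142, θ₂=-0.087, ω₂=-0.276, θ₃=-0.147, ω₃=-0.176
apply F[4]=+10.000 → step 5: x=-0.028, v=-0.396, θ₁=0.148, ω₁=1.144, θ₂=-0.093, ω₂=-0.377, θ₃=-0.151, ω₃=-0.217
apply F[5]=+10.000 → step 6: x=-0.035, v=-0.318, θ₁=0.171, ω₁=1.168, θ₂=-0.102, ω₂=-0.493, θ₃=-0.156, ω₃=-0.256
apply F[6]=+10.000 → step 7: x=-0.040, v=-0.242, θ₁=0.195, ω₁=1.210, θ₂=-0.113, ω₂=-0.624, θ₃=-0.161, ω₃=-0.289
apply F[7]=+10.000 → step 8: x=-0.045, v=-0.169, θ₁=0.219, ω₁=1.271, θ₂=-0.127, ω₂=-0.770, θ₃=-0.167, ω₃=-0.317
apply F[8]=+10.000 → step 9: x=-0.047, v=-0.098, θ₁=0.245, ω₁=1.346, θ₂=-0.144, ω₂=-0.930, θ₃=-0.174, ω₃=-0.337
apply F[9]=+10.000 → step 10: x=-0.048, v=-0.028, θ₁=0.273, ω₁=1.433, θ₂=-0.164, ω₂=-1.102, θ₃=-0.181, ω₃=-0.349
apply F[10]=+10.000 → step 11: x=-0.048, v=0.041, θ₁=0.303, ω₁=1.527, θ₂=-0.188, ω₂=-1.283, θ₃=-0.188, ω₃=-0.353
apply F[11]=+10.000 → step 12: x=-0.047, v=0.110, θ₁=0.334, ω₁=1.625, θ₂=-0.215, ω₂=-1.471, θ₃=-0.195, ω₃=-0.350
apply F[12]=+10.000 → step 13: x=-0.044, v=0.180, θ₁=0.368, ω₁=1.722, θ₂=-0.247, ω₂=-1.661, θ₃=-0.202, ω₃=-0.340
apply F[13]=+10.000 → step 14: x=-0.040, v=0.250, θ₁=0.403, ω₁=1.813, θ₂=-0.282, ω₂=-1.849, θ₃=-0.209, ω₃=-0.327
apply F[14]=+10.000 → step 15: x=-0.034, v=0.321, θ₁=0.440, ω₁=1.897, θ₂=-0.321, ω₂=-2.033, θ₃=-0.215, ω₃=-0.312
apply F[15]=+10.000 → step 16: x=-0.027, v=0.394, θ₁=0.479, ω₁=1.970, θ₂=-0.363, ω₂=-2.209, θ₃=-0.221, ω₃=-0.301
apply F[16]=+10.000 → step 17: x=-0.018, v=0.468, θ₁=0.519, ω₁=2.032, θ₂=-0.409, ω₂=-2.375, θ₃=-0.227, ω₃=-0.295
apply F[17]=+10.000 → step 18: x=-0.008, v=0.542, θ₁=0.560, ω₁=2.083, θ₂=-0.458, ω₂=-2.532, θ₃=-0.233, ω₃=-0.299
apply F[18]=+10.000 → step 19: x=0.004, v=0.617, θ₁=0.602, ω₁=2.123, θ₂=-0.510, ω₂=-2.679, θ₃=-0.239, ω₃=-0.315
apply F[19]=+10.000 → step 20: x=0.017, v=0.692, θ₁=0.645, ω₁=2.154, θ₂=-0.565, ω₂=-2.815, θ₃=-0.246, ω₃=-0.346
apply F[20]=+10.000 → step 21: x=0.031, v=0.766, θ₁=0.688, ω₁=2.177, θ₂=-0.623, ω₂=-2.943, θ₃=-0.253, ω₃=-0.394
apply F[21]=+10.000 → step 22: x=0.047, v=0.839, θ₁=0.732, ω₁=2.195, θ₂=-0.683, ω₂=-3.062, θ₃=-0.262, ω₃=-0.463
apply F[22]=+10.000 → step 23: x=0.065, v=0.911, θ₁=0.776, ω₁=2.208, θ₂=-0.745, ω₂=-3.173, θ₃=-0.272, ω₃=-0.553
apply F[23]=+10.000 → step 24: x=0.084, v=0.980, θ₁=0.820, ω₁=2.220, θ₂=-0.810, ω₂=-3.276, θ₃=-0.284, ω₃=-0.668
apply F[24]=+10.000 → step 25: x=0.104, v=1.047, θ₁=0.865, ω₁=2.232, θ₂=-0.876, ω₂=-3.371, θ₃=-0.299, ω₃=-0.809
apply F[25]=+10.000 → step 26: x=0.126, v=1.112, θ₁=0.910, ω₁=2.247, θ₂=-0.944, ω₂=-3.457, θ₃=-0.316, ω₃=-0.978
apply F[26]=+10.000 → step 27: x=0.148, v=1.172, θ₁=0.955, ω₁=2.267, θ₂=-1.014, ω₂=-3.531, θ₃=-0.338, ω₃=-1.176
apply F[27]=+10.000 → step 28: x=0.172, v=1.230, θ₁=1.000, ω₁=2.296, θ₂=-1.086, ω₂=-3.592, θ₃=-0.364, ω₃=-1.405
apply F[28]=+10.000 → step 29: x=0.198, v=1.283, θ₁=1.047, ω₁=2.338, θ₂=-1.158, ω₂=-3.634, θ₃=-0.394, ω₃=-1.664
apply F[29]=+10.000 → step 30: x=0.224, v=1.333, θ₁=1.094, ω₁=2.397, θ₂=-1.231, ω₂=-3.654, θ₃=-0.430, ω₃=-1.952
apply F[30]=+10.000 → step 31: x=0.251, v=1.381, θ₁=1.143, ω₁=2.479, θ₂=-1.304, ω₂=-3.644, θ₃=-0.472, ω₃=-2.265
apply F[31]=+10.000 → step 32: x=0.279, v=1.426, θ₁=1.193, ω₁=2.590, θ₂=-1.376, ω₂=-3.598, θ₃=-0.521, ω₃=-2.599
apply F[32]=+10.000 → step 33: x=0.308, v=1.472, θ₁=1.247, ω₁=2.733, θ₂=-1.447, ω₂=-3.511, θ₃=-0.577, ω₃=-2.943
apply F[33]=+10.000 → step 34: x=0.338, v=1.521, θ₁=1.303, ω₁=2.914, θ₂=-1.516, ω₂=-3.380, θ₃=-0.639, ω₃=-3.285
apply F[34]=+10.000 → step 35: x=0.369, v=1.577, θ₁=1.363, ω₁=3.135, θ₂=-1.582, ω₂=-3.206, θ₃=-0.708, ω₃=-3.613
apply F[35]=+10.000 → step 36: x=0.401, v=1.642, θ₁=1.429, ω₁=3.395, θ₂=-1.644, ω₂=-2.998, θ₃=-0.783, ω₃=-3.911
apply F[36]=+10.000 → step 37: x=0.435, v=1.722, θ₁=1.500, ω₁=3.690, θ₂=-1.702, ω₂=-2.770, θ₃=-0.864, ω₃=-4.168
Max |angle| over trajectory = 1.702 rad; bound = 1.774 → within bound.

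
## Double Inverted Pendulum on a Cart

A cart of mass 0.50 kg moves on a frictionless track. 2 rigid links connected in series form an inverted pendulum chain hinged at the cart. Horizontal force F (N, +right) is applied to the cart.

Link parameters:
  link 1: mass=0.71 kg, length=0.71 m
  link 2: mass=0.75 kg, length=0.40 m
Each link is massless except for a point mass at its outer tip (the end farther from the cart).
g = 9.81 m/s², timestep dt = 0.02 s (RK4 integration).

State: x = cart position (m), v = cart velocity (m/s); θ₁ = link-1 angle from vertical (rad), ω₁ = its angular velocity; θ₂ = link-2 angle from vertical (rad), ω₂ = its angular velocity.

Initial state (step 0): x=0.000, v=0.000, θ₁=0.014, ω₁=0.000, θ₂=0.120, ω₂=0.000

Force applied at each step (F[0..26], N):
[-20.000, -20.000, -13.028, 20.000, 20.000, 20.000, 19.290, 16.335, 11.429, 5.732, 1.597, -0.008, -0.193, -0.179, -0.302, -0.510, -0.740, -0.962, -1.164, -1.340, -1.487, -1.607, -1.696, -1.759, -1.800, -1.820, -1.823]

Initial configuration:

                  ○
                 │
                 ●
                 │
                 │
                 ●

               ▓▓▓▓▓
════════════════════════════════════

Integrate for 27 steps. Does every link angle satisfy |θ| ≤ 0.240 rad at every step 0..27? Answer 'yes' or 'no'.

apply F[0]=-20.000 → step 1: x=-0.008, v=-0.809, θ₁=0.025, ω₁=1.118, θ₂=0.121, ω₂=0.092
apply F[1]=-20.000 → step 2: x=-0.032, v=-1.622, θ₁=0.059, ω₁=2.258, θ₂=0.123, ω₂=0.144
apply F[2]=-13.028 → step 3: x=-0.070, v=-2.155, θ₁=0.112, ω₁=3.025, θ₂=0.126, ω₂=0.156
apply F[3]=+20.000 → step 4: x=-0.106, v=-1.437, θ₁=0.162, ω₁=2.066, θ₂=0.130, ω₂=0.143
apply F[4]=+20.000 → step 5: x=-0.128, v=-0.779, θ₁=0.195, ω₁=1.224, θ₂=0.132, ω₂=0.074
apply F[5]=+20.000 → step 6: x=-0.137, v=-0.161, θ₁=0.212, ω₁=0.460, θ₂=0.132, ω₂=-0.040
apply F[6]=+19.290 → step 7: x=-0.135, v=0.418, θ₁=0.214, ω₁=-0.239, θ₂=0.130, ω₂=-0.173
apply F[7]=+16.335 → step 8: x=-0.122, v=0.897, θ₁=0.204, ω₁=-0.808, θ₂=0.125, ω₂=-0.293
apply F[8]=+11.429 → step 9: x=-0.101, v=1.220, θ₁=0.184, ω₁=-1.174, θ₂=0.119, ω₂=-0.382
apply F[9]=+5.732 → step 10: x=-0.075, v=1.353, θ₁=0.159, ω₁=-1.295, θ₂=0.110, ω₂=-0.439
apply F[10]=+1.597 → step 11: x=-0.048, v=1.344, θ₁=0.134, ω₁=-1.233, θ₂=0.101, ω₂=-0.474
apply F[11]=-0.008 → step 12: x=-0.022, v=1.285, θ₁=0.111, ω₁=-1.109, θ₂=0.092, ω₂=-0.496
apply F[12]=-0.193 → step 13: x=0.003, v=1.227, θ₁=0.090, ω₁=-0.997, θ₂=0.081, ω₂=-0.508
apply F[13]=-0.179 → step 14: x=0.027, v=1.178, θ₁=0.071, ω₁=-0.906, θ₂=0.071, ω₂=-0.511
apply F[14]=-0.302 → step 15: x=0.051, v=1.133, θ₁=0.053, ω₁=-0.827, θ₂=0.061, ω₂=-0.507
apply F[15]=-0.510 → step 16: x=0.073, v=1.089, θ₁=0.038, ω₁=-0.754, θ₂=0.051, ω₂=-0.497
apply F[16]=-0.740 → step 17: x=0.094, v=1.043, θ₁=0.023, ω₁=-0.686, θ₂=0.041, ω₂=-0.482
apply F[17]=-0.962 → step 18: x=0.114, v=0.995, θ₁=0.010, ω₁=-0.619, θ₂=0.032, ω₂=-0.463
apply F[18]=-1.164 → step 19: x=0.134, v=0.946, θ₁=-0.002, ω₁=-0.556, θ₂=0.023, ω₂=-0.440
apply F[19]=-1.340 → step 20: x=0.152, v=0.896, θ₁=-0.012, ω₁=-0.495, θ₂=0.014, ω₂=-0.415
apply F[20]=-1.487 → step 21: x=0.170, v=0.846, θ₁=-0.021, ω₁=-0.437, θ₂=0.006, ω₂=-0.389
apply F[21]=-1.607 → step 22: x=0.186, v=0.797, θ₁=-0.030, ω₁=-0.382, θ₂=-0.001, ω₂=-0.361
apply F[22]=-1.696 → step 23: x=0.202, v=0.748, θ₁=-0.037, ω₁=-0.330, θ₂=-0.008, ω₂=-0.332
apply F[23]=-1.759 → step 24: x=0.216, v=0.700, θ₁=-0.043, ω₁=-0.283, θ₂=-0.015, ω₂=-0.304
apply F[24]=-1.800 → step 25: x=0.230, v=0.654, θ₁=-0.048, ω₁=-0.239, θ₂=-0.020, ω₂=-0.276
apply F[25]=-1.820 → step 26: x=0.242, v=0.610, θ₁=-0.052, ω₁=-0.199, θ₂=-0.026, ω₂=-0.248
apply F[26]=-1.823 → step 27: x=0.254, v=0.568, θ₁=-0.056, ω₁=-0.163, θ₂=-0.030, ω₂=-0.222
Max |angle| over trajectory = 0.214 rad; bound = 0.240 → within bound.

Answer: yes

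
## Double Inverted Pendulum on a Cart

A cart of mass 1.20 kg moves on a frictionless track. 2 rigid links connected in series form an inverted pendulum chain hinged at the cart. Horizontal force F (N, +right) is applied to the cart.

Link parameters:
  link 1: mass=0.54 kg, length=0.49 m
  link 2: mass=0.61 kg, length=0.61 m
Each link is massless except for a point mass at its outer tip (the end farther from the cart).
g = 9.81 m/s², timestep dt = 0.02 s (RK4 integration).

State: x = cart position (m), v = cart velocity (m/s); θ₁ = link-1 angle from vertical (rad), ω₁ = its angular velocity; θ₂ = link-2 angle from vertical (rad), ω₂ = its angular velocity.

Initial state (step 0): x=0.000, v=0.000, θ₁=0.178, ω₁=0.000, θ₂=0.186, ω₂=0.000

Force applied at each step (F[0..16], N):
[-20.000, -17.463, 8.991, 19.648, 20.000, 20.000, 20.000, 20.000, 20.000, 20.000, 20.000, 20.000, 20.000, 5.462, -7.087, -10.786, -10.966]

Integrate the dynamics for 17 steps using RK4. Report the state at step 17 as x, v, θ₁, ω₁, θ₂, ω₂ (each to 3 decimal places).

apply F[0]=-20.000 → step 1: x=-0.004, v=-0.355, θ₁=0.186, ω₁=0.783, θ₂=0.186, ω₂=0.002
apply F[1]=-17.463 → step 2: x=-0.014, v=-0.668, θ₁=0.209, ω₁=1.491, θ₂=0.186, ω₂=-0.002
apply F[2]=+8.991 → step 3: x=-0.026, v=-0.560, θ₁=0.237, ω₁=1.380, θ₂=0.186, ω₂=-0.027
apply F[3]=+19.648 → step 4: x=-0.035, v=-0.290, θ₁=0.261, ω₁=0.981, θ₂=0.185, ω₂=-0.081
apply F[4]=+20.000 → step 5: x=-0.038, v=-0.021, θ₁=0.277, ω₁=0.607, θ₂=0.182, ω₂=-0.156
apply F[5]=+20.000 → step 6: x=-0.035, v=0.244, θ₁=0.285, ω₁=0.258, θ₂=0.178, ω₂=-0.247
apply F[6]=+20.000 → step 7: x=-0.028, v=0.508, θ₁=0.287, ω₁=-0.078, θ₂=0.172, ω₂=-0.347
apply F[7]=+20.000 → step 8: x=-0.015, v=0.772, θ₁=0.282, ω₁=-0.415, θ₂=0.165, ω₂=-0.451
apply F[8]=+20.000 → step 9: x=0.003, v=1.039, θ₁=0.270, ω₁=-0.763, θ₂=0.154, ω₂=-0.554
apply F[9]=+20.000 → step 10: x=0.027, v=1.311, θ₁=0.251, ω₁=-1.134, θ₂=0.142, ω₂=-0.650
apply F[10]=+20.000 → step 11: x=0.056, v=1.592, θ₁=0.225, ω₁=-1.541, θ₂=0.129, ω₂=-0.734
apply F[11]=+20.000 → step 12: x=0.090, v=1.883, θ₁=0.189, ω₁=-1.996, θ₂=0.113, ω₂=-0.800
apply F[12]=+20.000 → step 13: x=0.131, v=2.185, θ₁=0.144, ω₁=-2.512, θ₂=0.097, ω₂=-0.842
apply F[13]=+5.462 → step 14: x=0.175, v=2.261, θ₁=0.093, ω₁=-2.608, θ₂=0.080, ω₂=-0.856
apply F[14]=-7.087 → step 15: x=0.219, v=2.135, θ₁=0.044, ω₁=-2.325, θ₂=0.063, ω₂=-0.855
apply F[15]=-10.786 → step 16: x=0.260, v=1.952, θ₁=0.001, ω₁=-1.954, θ₂=0.046, ω₂=-0.839
apply F[16]=-10.966 → step 17: x=0.297, v=1.772, θ₁=-0.034, ω₁=-1.613, θ₂=0.029, ω₂=-0.808

Answer: x=0.297, v=1.772, θ₁=-0.034, ω₁=-1.613, θ₂=0.029, ω₂=-0.808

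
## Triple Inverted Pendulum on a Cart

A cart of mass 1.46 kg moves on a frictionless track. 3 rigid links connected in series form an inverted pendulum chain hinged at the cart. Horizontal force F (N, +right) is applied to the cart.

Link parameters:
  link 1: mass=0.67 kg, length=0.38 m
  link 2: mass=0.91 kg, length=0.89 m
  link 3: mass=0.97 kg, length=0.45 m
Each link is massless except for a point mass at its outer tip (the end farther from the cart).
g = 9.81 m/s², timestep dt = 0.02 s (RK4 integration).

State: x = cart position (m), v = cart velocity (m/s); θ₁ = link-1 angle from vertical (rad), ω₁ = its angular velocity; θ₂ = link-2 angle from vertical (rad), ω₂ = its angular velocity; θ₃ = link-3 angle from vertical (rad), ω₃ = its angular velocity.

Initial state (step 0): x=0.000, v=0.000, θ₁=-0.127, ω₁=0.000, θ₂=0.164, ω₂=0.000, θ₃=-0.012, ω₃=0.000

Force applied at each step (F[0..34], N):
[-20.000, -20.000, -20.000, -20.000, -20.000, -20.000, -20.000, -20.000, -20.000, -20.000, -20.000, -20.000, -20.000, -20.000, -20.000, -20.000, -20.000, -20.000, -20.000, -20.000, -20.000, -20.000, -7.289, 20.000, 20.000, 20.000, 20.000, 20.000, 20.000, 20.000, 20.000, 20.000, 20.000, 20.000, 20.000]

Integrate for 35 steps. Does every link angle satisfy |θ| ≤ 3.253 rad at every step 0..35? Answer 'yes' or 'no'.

Answer: yes

Derivation:
apply F[0]=-20.000 → step 1: x=-0.002, v=-0.235, θ₁=-0.125, ω₁=0.188, θ₂=0.167, ω₂=0.254, θ₃=-0.013, ω₃=-0.137
apply F[1]=-20.000 → step 2: x=-0.009, v=-0.471, θ₁=-0.119, ω₁=0.389, θ₂=0.174, ω₂=0.507, θ₃=-0.018, ω₃=-0.277
apply F[2]=-20.000 → step 3: x=-0.021, v=-0.711, θ₁=-0.109, ω₁=0.617, θ₂=0.187, ω₂=0.755, θ₃=-0.025, ω₃=-0.423
apply F[3]=-20.000 → step 4: x=-0.038, v=-0.956, θ₁=-0.094, ω₁=0.885, θ₂=0.204, ω₂=0.995, θ₃=-0.034, ω₃=-0.574
apply F[4]=-20.000 → step 5: x=-0.060, v=-1.208, θ₁=-0.074, ω₁=1.212, θ₂=0.227, ω₂=1.222, θ₃=-0.047, ω₃=-0.729
apply F[5]=-20.000 → step 6: x=-0.086, v=-1.468, θ₁=-0.045, ω₁=1.613, θ₂=0.253, ω₂=1.426, θ₃=-0.064, ω₃=-0.882
apply F[6]=-20.000 → step 7: x=-0.118, v=-1.737, θ₁=-0.008, ω₁=2.107, θ₂=0.283, ω₂=1.598, θ₃=-0.083, ω₃=-1.022
apply F[7]=-20.000 → step 8: x=-0.156, v=-2.013, θ₁=0.040, ω₁=2.708, θ₂=0.317, ω₂=1.724, θ₃=-0.104, ω₃=-1.134
apply F[8]=-20.000 → step 9: x=-0.199, v=-2.292, θ₁=0.101, ω₁=3.420, θ₂=0.352, ω₂=1.789, θ₃=-0.128, ω₃=-1.191
apply F[9]=-20.000 → step 10: x=-0.247, v=-2.566, θ₁=0.177, ω₁=4.226, θ₂=0.388, ω₂=1.782, θ₃=-0.151, ω₃=-1.161
apply F[10]=-20.000 → step 11: x=-0.301, v=-2.819, θ₁=0.270, ω₁=5.070, θ₂=0.423, ω₂=1.704, θ₃=-0.173, ω₃=-1.006
apply F[11]=-20.000 → step 12: x=-0.360, v=-3.030, θ₁=0.379, ω₁=5.856, θ₂=0.456, ω₂=1.584, θ₃=-0.191, ω₃=-0.701
apply F[12]=-20.000 → step 13: x=-0.422, v=-3.183, θ₁=0.503, ω₁=6.475, θ₂=0.486, ω₂=1.472, θ₃=-0.200, ω₃=-0.258
apply F[13]=-20.000 → step 14: x=-0.487, v=-3.277, θ₁=0.637, ω₁=6.870, θ₂=0.515, ω₂=1.423, θ₃=-0.200, ω₃=0.273
apply F[14]=-20.000 → step 15: x=-0.553, v=-3.325, θ₁=0.776, ω₁=7.064, θ₂=0.544, ω₂=1.463, θ₃=-0.189, ω₃=0.832
apply F[15]=-20.000 → step 16: x=-0.620, v=-3.345, θ₁=0.918, ω₁=7.115, θ₂=0.574, ω₂=1.590, θ₃=-0.167, ω₃=1.376
apply F[16]=-20.000 → step 17: x=-0.687, v=-3.348, θ₁=1.060, ω₁=7.077, θ₂=0.608, ω₂=1.790, θ₃=-0.134, ω₃=1.889
apply F[17]=-20.000 → step 18: x=-0.754, v=-3.344, θ₁=1.201, ω₁=6.984, θ₂=0.646, ω₂=2.045, θ₃=-0.092, ω₃=2.372
apply F[18]=-20.000 → step 19: x=-0.820, v=-3.336, θ₁=1.340, ω₁=6.847, θ₂=0.690, ω₂=2.342, θ₃=-0.040, ω₃=2.830
apply F[19]=-20.000 → step 20: x=-0.887, v=-3.328, θ₁=1.475, ω₁=6.666, θ₂=0.740, ω₂=2.670, θ₃=0.021, ω₃=3.273
apply F[20]=-20.000 → step 21: x=-0.953, v=-3.323, θ₁=1.606, ω₁=6.428, θ₂=0.797, ω₂=3.019, θ₃=0.091, ω₃=3.712
apply F[21]=-20.000 → step 22: x=-1.020, v=-3.324, θ₁=1.731, ω₁=6.115, θ₂=0.861, ω₂=3.381, θ₃=0.170, ω₃=4.155
apply F[22]=-7.289 → step 23: x=-1.085, v=-3.221, θ₁=1.852, ω₁=5.900, θ₂=0.931, ω₂=3.637, θ₃=0.257, ω₃=4.545
apply F[23]=+20.000 → step 24: x=-1.146, v=-2.871, θ₁=1.972, ω₁=6.098, θ₂=1.004, ω₂=3.667, θ₃=0.350, ω₃=4.827
apply F[24]=+20.000 → step 25: x=-1.200, v=-2.507, θ₁=2.096, ω₁=6.314, θ₂=1.078, ω₂=3.736, θ₃=0.450, ω₃=5.126
apply F[25]=+20.000 → step 26: x=-1.246, v=-2.127, θ₁=2.224, ω₁=6.529, θ₂=1.154, ω₂=3.853, θ₃=0.556, ω₃=5.444
apply F[26]=+20.000 → step 27: x=-1.285, v=-1.736, θ₁=2.357, ω₁=6.714, θ₂=1.232, ω₂=4.029, θ₃=0.668, ω₃=5.782
apply F[27]=+20.000 → step 28: x=-1.316, v=-1.340, θ₁=2.492, ω₁=6.830, θ₂=1.315, ω₂=4.272, θ₃=0.787, ω₃=6.138
apply F[28]=+20.000 → step 29: x=-1.339, v=-0.947, θ₁=2.629, ω₁=6.821, θ₂=1.404, ω₂=4.581, θ₃=0.914, ω₃=6.514
apply F[29]=+20.000 → step 30: x=-1.354, v=-0.569, θ₁=2.764, ω₁=6.622, θ₂=1.499, ω₂=4.945, θ₃=1.048, ω₃=6.905
apply F[30]=+20.000 → step 31: x=-1.362, v=-0.216, θ₁=2.892, ω₁=6.166, θ₂=1.602, ω₂=5.343, θ₃=1.190, ω₃=7.312
apply F[31]=+20.000 → step 32: x=-1.363, v=0.108, θ₁=3.008, ω₁=5.403, θ₂=1.713, ω₂=5.747, θ₃=1.340, ω₃=7.730
apply F[32]=+20.000 → step 33: x=-1.358, v=0.403, θ₁=3.106, ω₁=4.305, θ₂=1.831, ω₂=6.138, θ₃=1.499, ω₃=8.157
apply F[33]=+20.000 → step 34: x=-1.347, v=0.676, θ₁=3.178, ω₁=2.865, θ₂=1.958, ω₂=6.526, θ₃=1.667, ω₃=8.591
apply F[34]=+20.000 → step 35: x=-1.331, v=0.932, θ₁=3.218, ω₁=1.052, θ₂=2.093, ω₂=6.963, θ₃=1.843, ω₃=9.033
Max |angle| over trajectory = 3.218 rad; bound = 3.253 → within bound.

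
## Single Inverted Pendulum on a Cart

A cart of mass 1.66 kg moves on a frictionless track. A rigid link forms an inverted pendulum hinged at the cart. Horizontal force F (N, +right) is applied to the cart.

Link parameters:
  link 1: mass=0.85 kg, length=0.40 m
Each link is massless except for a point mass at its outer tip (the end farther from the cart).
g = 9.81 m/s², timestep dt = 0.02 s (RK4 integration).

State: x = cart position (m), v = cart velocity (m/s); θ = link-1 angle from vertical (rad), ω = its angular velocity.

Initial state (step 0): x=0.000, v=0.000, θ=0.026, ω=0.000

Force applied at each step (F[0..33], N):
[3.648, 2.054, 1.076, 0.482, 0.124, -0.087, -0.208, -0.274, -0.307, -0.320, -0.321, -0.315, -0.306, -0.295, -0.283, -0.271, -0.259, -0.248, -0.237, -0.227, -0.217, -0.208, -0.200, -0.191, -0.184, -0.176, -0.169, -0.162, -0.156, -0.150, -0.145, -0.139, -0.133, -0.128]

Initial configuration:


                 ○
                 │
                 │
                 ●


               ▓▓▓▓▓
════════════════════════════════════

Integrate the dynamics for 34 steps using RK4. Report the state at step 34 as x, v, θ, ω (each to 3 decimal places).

apply F[0]=+3.648 → step 1: x=0.000, v=0.041, θ=0.025, ω=-0.091
apply F[1]=+2.054 → step 2: x=0.001, v=0.064, θ=0.023, ω=-0.135
apply F[2]=+1.076 → step 3: x=0.003, v=0.074, θ=0.020, ω=-0.151
apply F[3]=+0.482 → step 4: x=0.004, v=0.078, θ=0.017, ω=-0.152
apply F[4]=+0.124 → step 5: x=0.006, v=0.078, θ=0.014, ω=-0.144
apply F[5]=-0.087 → step 6: x=0.007, v=0.076, θ=0.011, ω=-0.132
apply F[6]=-0.208 → step 7: x=0.009, v=0.073, θ=0.009, ω=-0.119
apply F[7]=-0.274 → step 8: x=0.010, v=0.069, θ=0.006, ω=-0.105
apply F[8]=-0.307 → step 9: x=0.012, v=0.064, θ=0.005, ω=-0.092
apply F[9]=-0.320 → step 10: x=0.013, v=0.060, θ=0.003, ω=-0.079
apply F[10]=-0.321 → step 11: x=0.014, v=0.056, θ=0.001, ω=-0.068
apply F[11]=-0.315 → step 12: x=0.015, v=0.052, θ=0.000, ω=-0.058
apply F[12]=-0.306 → step 13: x=0.016, v=0.048, θ=-0.001, ω=-0.049
apply F[13]=-0.295 → step 14: x=0.017, v=0.045, θ=-0.002, ω=-0.041
apply F[14]=-0.283 → step 15: x=0.018, v=0.042, θ=-0.003, ω=-0.035
apply F[15]=-0.271 → step 16: x=0.019, v=0.039, θ=-0.003, ω=-0.029
apply F[16]=-0.259 → step 17: x=0.020, v=0.036, θ=-0.004, ω=-0.023
apply F[17]=-0.248 → step 18: x=0.020, v=0.034, θ=-0.004, ω=-0.019
apply F[18]=-0.237 → step 19: x=0.021, v=0.031, θ=-0.005, ω=-0.015
apply F[19]=-0.227 → step 20: x=0.022, v=0.029, θ=-0.005, ω=-0.012
apply F[20]=-0.217 → step 21: x=0.022, v=0.027, θ=-0.005, ω=-0.009
apply F[21]=-0.208 → step 22: x=0.023, v=0.025, θ=-0.005, ω=-0.006
apply F[22]=-0.200 → step 23: x=0.023, v=0.023, θ=-0.005, ω=-0.004
apply F[23]=-0.191 → step 24: x=0.023, v=0.021, θ=-0.005, ω=-0.002
apply F[24]=-0.184 → step 25: x=0.024, v=0.019, θ=-0.005, ω=-0.001
apply F[25]=-0.176 → step 26: x=0.024, v=0.018, θ=-0.005, ω=0.001
apply F[26]=-0.169 → step 27: x=0.025, v=0.016, θ=-0.005, ω=0.002
apply F[27]=-0.162 → step 28: x=0.025, v=0.015, θ=-0.005, ω=0.003
apply F[28]=-0.156 → step 29: x=0.025, v=0.014, θ=-0.005, ω=0.003
apply F[29]=-0.150 → step 30: x=0.025, v=0.012, θ=-0.005, ω=0.004
apply F[30]=-0.145 → step 31: x=0.026, v=0.011, θ=-0.005, ω=0.005
apply F[31]=-0.139 → step 32: x=0.026, v=0.010, θ=-0.005, ω=0.005
apply F[32]=-0.133 → step 33: x=0.026, v=0.009, θ=-0.005, ω=0.005
apply F[33]=-0.128 → step 34: x=0.026, v=0.008, θ=-0.005, ω=0.006

Answer: x=0.026, v=0.008, θ=-0.005, ω=0.006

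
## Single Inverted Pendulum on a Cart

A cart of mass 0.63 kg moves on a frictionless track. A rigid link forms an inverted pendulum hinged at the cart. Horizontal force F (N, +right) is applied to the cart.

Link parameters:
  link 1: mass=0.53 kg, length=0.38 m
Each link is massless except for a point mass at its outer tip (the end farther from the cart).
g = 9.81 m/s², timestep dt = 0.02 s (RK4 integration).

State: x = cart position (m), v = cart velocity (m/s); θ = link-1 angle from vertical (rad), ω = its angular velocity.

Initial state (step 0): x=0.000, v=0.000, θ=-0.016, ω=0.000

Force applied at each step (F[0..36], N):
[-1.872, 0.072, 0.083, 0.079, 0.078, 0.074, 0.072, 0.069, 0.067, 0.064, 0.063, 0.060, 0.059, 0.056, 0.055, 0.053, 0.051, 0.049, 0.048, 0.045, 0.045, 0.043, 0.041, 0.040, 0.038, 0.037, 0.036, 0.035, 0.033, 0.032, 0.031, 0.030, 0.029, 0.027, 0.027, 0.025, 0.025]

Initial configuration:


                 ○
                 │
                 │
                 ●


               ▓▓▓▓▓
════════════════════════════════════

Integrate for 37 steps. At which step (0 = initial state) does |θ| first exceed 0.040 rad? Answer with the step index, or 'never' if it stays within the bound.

apply F[0]=-1.872 → step 1: x=-0.001, v=-0.057, θ=-0.015, ω=0.142
apply F[1]=+0.072 → step 2: x=-0.002, v=-0.052, θ=-0.012, ω=0.123
apply F[2]=+0.083 → step 3: x=-0.003, v=-0.048, θ=-0.010, ω=0.106
apply F[3]=+0.079 → step 4: x=-0.004, v=-0.044, θ=-0.008, ω=0.091
apply F[4]=+0.078 → step 5: x=-0.004, v=-0.040, θ=-0.006, ω=0.078
apply F[5]=+0.074 → step 6: x=-0.005, v=-0.037, θ=-0.005, ω=0.067
apply F[6]=+0.072 → step 7: x=-0.006, v=-0.034, θ=-0.003, ω=0.057
apply F[7]=+0.069 → step 8: x=-0.007, v=-0.032, θ=-0.002, ω=0.049
apply F[8]=+0.067 → step 9: x=-0.007, v=-0.029, θ=-0.001, ω=0.041
apply F[9]=+0.064 → step 10: x=-0.008, v=-0.027, θ=-0.001, ω=0.035
apply F[10]=+0.063 → step 11: x=-0.008, v=-0.025, θ=0.000, ω=0.030
apply F[11]=+0.060 → step 12: x=-0.009, v=-0.023, θ=0.001, ω=0.025
apply F[12]=+0.059 → step 13: x=-0.009, v=-0.021, θ=0.001, ω=0.021
apply F[13]=+0.056 → step 14: x=-0.010, v=-0.020, θ=0.001, ω=0.017
apply F[14]=+0.055 → step 15: x=-0.010, v=-0.018, θ=0.002, ω=0.014
apply F[15]=+0.053 → step 16: x=-0.010, v=-0.017, θ=0.002, ω=0.011
apply F[16]=+0.051 → step 17: x=-0.011, v=-0.016, θ=0.002, ω=0.009
apply F[17]=+0.049 → step 18: x=-0.011, v=-0.014, θ=0.002, ω=0.007
apply F[18]=+0.048 → step 19: x=-0.011, v=-0.013, θ=0.002, ω=0.005
apply F[19]=+0.045 → step 20: x=-0.011, v=-0.012, θ=0.003, ω=0.004
apply F[20]=+0.045 → step 21: x=-0.012, v=-0.011, θ=0.003, ω=0.003
apply F[21]=+0.043 → step 22: x=-0.012, v=-0.010, θ=0.003, ω=0.002
apply F[22]=+0.041 → step 23: x=-0.012, v=-0.010, θ=0.003, ω=0.001
apply F[23]=+0.040 → step 24: x=-0.012, v=-0.009, θ=0.003, ω=0.000
apply F[24]=+0.038 → step 25: x=-0.013, v=-0.008, θ=0.003, ω=-0.001
apply F[25]=+0.037 → step 26: x=-0.013, v=-0.007, θ=0.003, ω=-0.001
apply F[26]=+0.036 → step 27: x=-0.013, v=-0.007, θ=0.003, ω=-0.002
apply F[27]=+0.035 → step 28: x=-0.013, v=-0.006, θ=0.003, ω=-0.002
apply F[28]=+0.033 → step 29: x=-0.013, v=-0.005, θ=0.003, ω=-0.002
apply F[29]=+0.032 → step 30: x=-0.013, v=-0.005, θ=0.003, ω=-0.003
apply F[30]=+0.031 → step 31: x=-0.013, v=-0.004, θ=0.002, ω=-0.003
apply F[31]=+0.030 → step 32: x=-0.013, v=-0.004, θ=0.002, ω=-0.003
apply F[32]=+0.029 → step 33: x=-0.013, v=-0.003, θ=0.002, ω=-0.003
apply F[33]=+0.027 → step 34: x=-0.013, v=-0.003, θ=0.002, ω=-0.003
apply F[34]=+0.027 → step 35: x=-0.013, v=-0.002, θ=0.002, ω=-0.003
apply F[35]=+0.025 → step 36: x=-0.013, v=-0.002, θ=0.002, ω=-0.003
apply F[36]=+0.025 → step 37: x=-0.014, v=-0.001, θ=0.002, ω=-0.003
max |θ| = 0.016 ≤ 0.040 over all 38 states.

Answer: never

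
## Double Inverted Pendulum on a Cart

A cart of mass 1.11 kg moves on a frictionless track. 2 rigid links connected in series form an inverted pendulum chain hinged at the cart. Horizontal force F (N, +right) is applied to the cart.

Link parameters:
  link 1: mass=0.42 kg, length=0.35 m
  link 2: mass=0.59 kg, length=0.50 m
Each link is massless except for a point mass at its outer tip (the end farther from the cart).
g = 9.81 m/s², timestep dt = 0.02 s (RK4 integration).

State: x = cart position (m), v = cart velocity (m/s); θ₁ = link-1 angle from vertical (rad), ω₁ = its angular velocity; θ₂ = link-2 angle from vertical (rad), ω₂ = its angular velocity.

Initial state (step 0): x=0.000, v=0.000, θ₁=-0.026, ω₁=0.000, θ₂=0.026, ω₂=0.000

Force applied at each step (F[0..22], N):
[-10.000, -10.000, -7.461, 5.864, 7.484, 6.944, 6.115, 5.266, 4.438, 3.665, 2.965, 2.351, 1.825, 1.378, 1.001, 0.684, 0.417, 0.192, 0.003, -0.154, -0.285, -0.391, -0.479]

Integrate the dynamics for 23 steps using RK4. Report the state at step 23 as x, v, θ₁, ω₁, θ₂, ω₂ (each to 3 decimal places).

apply F[0]=-10.000 → step 1: x=-0.002, v=-0.176, θ₁=-0.022, ω₁=0.448, θ₂=0.026, ω₂=0.049
apply F[1]=-10.000 → step 2: x=-0.007, v=-0.353, θ₁=-0.008, ω₁=0.912, θ₂=0.028, ω₂=0.089
apply F[2]=-7.461 → step 3: x=-0.015, v=-0.488, θ₁=0.014, ω₁=1.279, θ₂=0.030, ω₂=0.113
apply F[3]=+5.864 → step 4: x=-0.024, v=-0.387, θ₁=0.037, ω₁=1.000, θ₂=0.032, ω₂=0.117
apply F[4]=+7.484 → step 5: x=-0.031, v=-0.260, θ₁=0.053, ω₁=0.674, θ₂=0.035, ω₂=0.106
apply F[5]=+6.944 → step 6: x=-0.035, v=-0.146, θ₁=0.064, ω₁=0.400, θ₂=0.036, ω₂=0.083
apply F[6]=+6.115 → step 7: x=-0.037, v=-0.048, θ₁=0.070, ω₁=0.183, θ₂=0.038, ω₂=0.054
apply F[7]=+5.266 → step 8: x=-0.037, v=0.034, θ₁=0.072, ω₁=0.016, θ₂=0.039, ω₂=0.022
apply F[8]=+4.438 → step 9: x=-0.035, v=0.101, θ₁=0.071, ω₁=-0.109, θ₂=0.039, ω₂=-0.009
apply F[9]=+3.665 → step 10: x=-0.033, v=0.154, θ₁=0.068, ω₁=-0.198, θ₂=0.038, ω₂=-0.039
apply F[10]=+2.965 → step 11: x=-0.029, v=0.196, θ₁=0.063, ω₁=-0.257, θ₂=0.037, ω₂=-0.066
apply F[11]=+2.351 → step 12: x=-0.025, v=0.228, θ₁=0.058, ω₁=-0.294, θ₂=0.036, ω₂=-0.088
apply F[12]=+1.825 → step 13: x=-0.020, v=0.251, θ₁=0.052, ω₁=-0.314, θ₂=0.034, ω₂=-0.107
apply F[13]=+1.378 → step 14: x=-0.015, v=0.267, θ₁=0.045, ω₁=-0.320, θ₂=0.031, ω₂=-0.122
apply F[14]=+1.001 → step 15: x=-0.010, v=0.277, θ₁=0.039, ω₁=-0.317, θ₂=0.029, ω₂=-0.134
apply F[15]=+0.684 → step 16: x=-0.004, v=0.283, θ₁=0.033, ω₁=-0.307, θ₂=0.026, ω₂=-0.142
apply F[16]=+0.417 → step 17: x=0.002, v=0.286, θ₁=0.027, ω₁=-0.293, θ₂=0.023, ω₂=-0.147
apply F[17]=+0.192 → step 18: x=0.007, v=0.285, θ₁=0.021, ω₁=-0.275, θ₂=0.020, ω₂=-0.149
apply F[18]=+0.003 → step 19: x=0.013, v=0.282, θ₁=0.016, ω₁=-0.256, θ₂=0.017, ω₂=-0.149
apply F[19]=-0.154 → step 20: x=0.018, v=0.276, θ₁=0.011, ω₁=-0.235, θ₂=0.014, ω₂=-0.147
apply F[20]=-0.285 → step 21: x=0.024, v=0.270, θ₁=0.006, ω₁=-0.214, θ₂=0.011, ω₂=-0.143
apply F[21]=-0.391 → step 22: x=0.029, v=0.262, θ₁=0.002, ω₁=-0.194, θ₂=0.009, ω₂=-0.138
apply F[22]=-0.479 → step 23: x=0.034, v=0.253, θ₁=-0.001, ω₁=-0.174, θ₂=0.006, ω₂=-0.131

Answer: x=0.034, v=0.253, θ₁=-0.001, ω₁=-0.174, θ₂=0.006, ω₂=-0.131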